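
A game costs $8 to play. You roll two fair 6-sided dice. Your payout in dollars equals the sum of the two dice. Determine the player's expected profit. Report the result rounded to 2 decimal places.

-$1.00

Distribution of the sum of the two dice: 2 w.p. 1/36, 3 w.p. 1/18, 4 w.p. 1/12, 5 w.p. 1/9, 6 w.p. 5/36, 7 w.p. 1/6, …
E[payout] = (1/36)·2 + (1/18)·3 + (1/12)·4 + (1/9)·5 + (5/36)·6 + (1/6)·7 + (5/36)·8 + (1/9)·9 + (1/12)·10 + (1/18)·11 + (1/36)·12 = 7
Expected profit = 7 − 8 = -1 ≈ -$1.00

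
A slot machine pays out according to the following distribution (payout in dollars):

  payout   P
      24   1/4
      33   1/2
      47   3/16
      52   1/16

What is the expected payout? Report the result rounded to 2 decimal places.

E[X] = (1/4)·24 + (1/2)·33 + (3/16)·47 + (1/16)·52
     = 553/16 ≈ 34.56

$34.56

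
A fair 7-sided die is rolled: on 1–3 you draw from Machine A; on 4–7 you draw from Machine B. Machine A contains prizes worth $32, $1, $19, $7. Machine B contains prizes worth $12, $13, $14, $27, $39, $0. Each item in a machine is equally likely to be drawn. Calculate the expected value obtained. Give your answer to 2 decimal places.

$16.32

E[X | Machine A] = (32 + 1 + 19 + 7)/4 = 59/4
E[X | Machine B] = (12 + 13 + 14 + 27 + 39 + 0)/6 = 35/2
E[X] = (3/7)·59/4 + (4/7)·35/2 = 457/28 ≈ 16.32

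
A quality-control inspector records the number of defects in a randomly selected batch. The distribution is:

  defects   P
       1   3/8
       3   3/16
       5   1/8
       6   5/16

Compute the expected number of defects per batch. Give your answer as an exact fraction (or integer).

E[X] = (3/8)·1 + (3/16)·3 + (1/8)·5 + (5/16)·6
     = 55/16

55/16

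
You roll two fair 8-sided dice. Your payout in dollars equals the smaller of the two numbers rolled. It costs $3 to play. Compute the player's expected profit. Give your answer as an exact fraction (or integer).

Distribution of the smaller of the two numbers rolled: 1 w.p. 15/64, 2 w.p. 13/64, 3 w.p. 11/64, 4 w.p. 9/64, 5 w.p. 7/64, 6 w.p. 5/64, …
E[payout] = (15/64)·1 + (13/64)·2 + (11/64)·3 + (9/64)·4 + (7/64)·5 + (5/64)·6 + (3/64)·7 + (1/64)·8 = 51/16
Expected profit = 51/16 − 3 = 3/16

3/16 dollars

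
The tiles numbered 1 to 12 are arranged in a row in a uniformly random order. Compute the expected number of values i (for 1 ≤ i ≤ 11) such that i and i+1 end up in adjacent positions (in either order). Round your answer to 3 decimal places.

For each i ∈ {1,…,11}, let Xᵢ = 1 if i and i+1 are adjacent. P(Xᵢ=1) = 2·(12−1)!/12! = 2/12.
By linearity, E[ΣXᵢ] = (11)·(2/12) = 11/6.
≈ 1.833

1.833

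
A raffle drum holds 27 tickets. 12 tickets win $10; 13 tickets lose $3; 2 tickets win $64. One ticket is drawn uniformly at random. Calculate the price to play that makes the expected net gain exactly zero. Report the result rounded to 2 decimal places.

E[payout] = (12/27)·10 + (13/27)·(-3) + (2/27)·64 = 209/27
Fair fee = E[payout] = 209/27 ≈ $7.74

$7.74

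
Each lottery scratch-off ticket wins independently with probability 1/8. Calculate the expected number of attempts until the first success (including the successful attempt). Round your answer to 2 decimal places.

For a geometric distribution, E[trials] = 1/p = 1/(1/8) = 8.
≈ 8.00

8.00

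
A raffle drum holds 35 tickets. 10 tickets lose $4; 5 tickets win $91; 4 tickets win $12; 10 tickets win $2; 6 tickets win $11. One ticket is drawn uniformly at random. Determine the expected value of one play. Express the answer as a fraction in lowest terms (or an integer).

E[payout] = (10/35)·(-4) + (5/35)·91 + (4/35)·12 + (10/35)·2 + (6/35)·11 = 549/35

549/35 dollars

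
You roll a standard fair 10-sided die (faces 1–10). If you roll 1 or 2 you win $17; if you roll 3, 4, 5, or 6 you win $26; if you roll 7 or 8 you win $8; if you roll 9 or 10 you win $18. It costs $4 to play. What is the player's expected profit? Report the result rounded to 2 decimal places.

E[payout] = (1/5)·8 + (1/5)·17 + (1/5)·18 + (2/5)·26 = 19
Expected profit = 19 − 4 = 15 ≈ $15.00

$15.00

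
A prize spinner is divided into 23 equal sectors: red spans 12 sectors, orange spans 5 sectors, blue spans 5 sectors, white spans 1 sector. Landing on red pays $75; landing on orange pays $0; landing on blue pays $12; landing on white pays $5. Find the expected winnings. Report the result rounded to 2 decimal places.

$41.96

E[payout] = (12/23)·75 + (5/23)·0 + (5/23)·12 + (1/23)·5 = 965/23
≈ $41.96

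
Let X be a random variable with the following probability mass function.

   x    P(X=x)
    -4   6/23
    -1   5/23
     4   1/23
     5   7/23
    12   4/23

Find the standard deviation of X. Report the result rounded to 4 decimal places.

E[X] = 58/23, E[X²] = 868/23
Var(X) = E[X²] − (E[X])² = 868/23 − 3364/529 = 16600/529
SD(X) = √(16600/529) ≈ 5.6018

5.6018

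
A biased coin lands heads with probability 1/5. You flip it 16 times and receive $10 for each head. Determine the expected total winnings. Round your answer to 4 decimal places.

E[#heads] = 16·1/5 = 16/5 (linearity over flips).
E[winnings] = 10·16/5 = 32.
≈ 32.0000

$32.0000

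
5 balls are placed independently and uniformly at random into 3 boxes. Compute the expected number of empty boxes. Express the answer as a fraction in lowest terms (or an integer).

32/81

Let Xⱼ=1 if box j is empty. P(Xⱼ=1) = ((3-1)/3)^5 = 32/243.
By linearity, E[#empty] = 3·32/243 = 32/81.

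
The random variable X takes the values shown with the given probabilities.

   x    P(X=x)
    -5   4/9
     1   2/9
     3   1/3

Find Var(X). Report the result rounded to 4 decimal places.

13.3333

E[X] = (4/9)·(-5) + (2/9)·1 + (1/3)·3 = -1
E[X²] = (4/9)·25 + (2/9)·1 + (1/3)·9 = 43/3
Var(X) = 43/3 − (-1)² = 40/3 ≈ 13.3333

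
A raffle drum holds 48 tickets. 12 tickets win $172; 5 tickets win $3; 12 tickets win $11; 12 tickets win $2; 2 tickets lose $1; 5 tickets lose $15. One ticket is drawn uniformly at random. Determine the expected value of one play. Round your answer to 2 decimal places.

$44.96

E[payout] = (12/48)·172 + (5/48)·3 + (12/48)·11 + (12/48)·2 + (2/48)·(-1) + (5/48)·(-15) = 1079/24
≈ $44.96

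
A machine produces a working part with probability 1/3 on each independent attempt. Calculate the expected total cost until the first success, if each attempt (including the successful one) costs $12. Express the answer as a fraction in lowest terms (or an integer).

$36

E[#attempts] = 1/p = 3; E[cost] = 12·3 = 36.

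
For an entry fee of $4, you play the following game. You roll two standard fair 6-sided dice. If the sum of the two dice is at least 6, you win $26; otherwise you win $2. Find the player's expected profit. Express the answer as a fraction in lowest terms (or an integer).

E[payout] = (5/18)·2 + (13/18)·26 = 58/3
Expected profit = 58/3 − 4 = 46/3

46/3 dollars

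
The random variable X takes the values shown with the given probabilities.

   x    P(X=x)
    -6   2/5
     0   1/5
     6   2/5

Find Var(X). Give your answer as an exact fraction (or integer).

E[X] = (2/5)·(-6) + (1/5)·0 + (2/5)·6 = 0
E[X²] = (2/5)·36 + (1/5)·0 + (2/5)·36 = 144/5
Var(X) = 144/5 − (0)² = 144/5

144/5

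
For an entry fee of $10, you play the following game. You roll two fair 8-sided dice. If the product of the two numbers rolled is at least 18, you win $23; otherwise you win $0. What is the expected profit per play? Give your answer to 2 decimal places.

$0.78

E[payout] = (17/32)·0 + (15/32)·23 = 345/32
Expected profit = 345/32 − 10 = 25/32 ≈ $0.78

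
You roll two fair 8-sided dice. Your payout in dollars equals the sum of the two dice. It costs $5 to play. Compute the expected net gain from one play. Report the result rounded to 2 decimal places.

$4.00

Distribution of the sum of the two dice: 2 w.p. 1/64, 3 w.p. 1/32, 4 w.p. 3/64, 5 w.p. 1/16, 6 w.p. 5/64, 7 w.p. 3/32, …
E[payout] = (1/64)·2 + (1/32)·3 + (3/64)·4 + (1/16)·5 + (5/64)·6 + (3/32)·7 + (7/64)·8 + (1/8)·9 + (7/64)·10 + (3/32)·11 + (5/64)·12 + (1/16)·13 + (3/64)·14 + (1/32)·15 + (1/64)·16 = 9
Expected profit = 9 − 5 = 4 ≈ $4.00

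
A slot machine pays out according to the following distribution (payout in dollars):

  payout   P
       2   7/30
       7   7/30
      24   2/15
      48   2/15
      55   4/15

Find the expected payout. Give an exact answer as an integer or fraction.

791/30 dollars

E[X] = (7/30)·2 + (7/30)·7 + (2/15)·24 + (2/15)·48 + (4/15)·55
     = 791/30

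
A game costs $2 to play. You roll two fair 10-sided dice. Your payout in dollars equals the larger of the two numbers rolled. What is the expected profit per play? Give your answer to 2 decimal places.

Distribution of the larger of the two numbers rolled: 1 w.p. 1/100, 2 w.p. 3/100, 3 w.p. 1/20, 4 w.p. 7/100, 5 w.p. 9/100, 6 w.p. 11/100, …
E[payout] = (1/100)·1 + (3/100)·2 + (1/20)·3 + (7/100)·4 + (9/100)·5 + (11/100)·6 + (13/100)·7 + (3/20)·8 + (17/100)·9 + (19/100)·10 = 143/20
Expected profit = 143/20 − 2 = 103/20 ≈ $5.15

$5.15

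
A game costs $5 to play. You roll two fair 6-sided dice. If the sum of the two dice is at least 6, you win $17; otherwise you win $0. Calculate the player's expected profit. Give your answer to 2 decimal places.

$7.28

E[payout] = (5/18)·0 + (13/18)·17 = 221/18
Expected profit = 221/18 − 5 = 131/18 ≈ $7.28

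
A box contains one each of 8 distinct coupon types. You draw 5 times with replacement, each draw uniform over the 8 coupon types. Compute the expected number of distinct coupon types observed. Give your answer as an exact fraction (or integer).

15961/4096

Let Xⱼ=1 if type j appears at least once. P(Xⱼ=1) = 1 − ((8−1)/8)^5 = 15961/32768.
E[#distinct] = 8·15961/32768 = 15961/4096.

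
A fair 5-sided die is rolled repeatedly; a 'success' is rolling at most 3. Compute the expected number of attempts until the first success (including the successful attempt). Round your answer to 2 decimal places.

1.67

For a geometric distribution, E[trials] = 1/p = 1/(3/5) = 5/3.
≈ 1.67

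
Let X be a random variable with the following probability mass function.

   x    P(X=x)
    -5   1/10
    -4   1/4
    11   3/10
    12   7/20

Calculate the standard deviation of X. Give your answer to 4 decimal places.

E[X] = 6, E[X²] = 466/5
Var(X) = E[X²] − (E[X])² = 466/5 − 36 = 286/5
SD(X) = √(286/5) ≈ 7.5631

7.5631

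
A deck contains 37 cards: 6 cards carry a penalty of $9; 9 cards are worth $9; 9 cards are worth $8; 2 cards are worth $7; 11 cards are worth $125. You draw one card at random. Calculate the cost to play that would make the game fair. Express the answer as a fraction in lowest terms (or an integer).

1488/37 dollars

E[payout] = (6/37)·(-9) + (9/37)·9 + (9/37)·8 + (2/37)·7 + (11/37)·125 = 1488/37
Fair fee = E[payout] = 1488/37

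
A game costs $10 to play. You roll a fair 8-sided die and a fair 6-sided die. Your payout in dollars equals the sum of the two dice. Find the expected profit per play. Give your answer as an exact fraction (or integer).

-$2

Distribution of the sum of the two dice: 2 w.p. 1/48, 3 w.p. 1/24, 4 w.p. 1/16, 5 w.p. 1/12, 6 w.p. 5/48, 7 w.p. 1/8, …
E[payout] = (1/48)·2 + (1/24)·3 + (1/16)·4 + (1/12)·5 + (5/48)·6 + (1/8)·7 + (1/8)·8 + (1/8)·9 + (5/48)·10 + (1/12)·11 + (1/16)·12 + (1/24)·13 + (1/48)·14 = 8
Expected profit = 8 − 10 = -2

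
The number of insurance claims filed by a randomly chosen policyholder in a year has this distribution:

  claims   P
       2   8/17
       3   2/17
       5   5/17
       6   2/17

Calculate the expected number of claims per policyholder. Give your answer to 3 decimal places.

E[X] = (8/17)·2 + (2/17)·3 + (5/17)·5 + (2/17)·6
     = 59/17 ≈ 3.471

3.471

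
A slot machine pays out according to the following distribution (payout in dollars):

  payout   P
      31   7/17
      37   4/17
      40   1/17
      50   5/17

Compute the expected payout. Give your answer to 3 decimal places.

$38.529

E[X] = (7/17)·31 + (4/17)·37 + (1/17)·40 + (5/17)·50
     = 655/17 ≈ 38.529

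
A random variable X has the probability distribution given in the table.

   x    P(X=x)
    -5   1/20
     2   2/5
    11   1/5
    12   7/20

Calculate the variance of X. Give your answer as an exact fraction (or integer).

E[X] = (1/20)·(-5) + (2/5)·2 + (1/5)·11 + (7/20)·12 = 139/20
E[X²] = (1/20)·25 + (2/5)·4 + (1/5)·121 + (7/20)·144 = 1549/20
Var(X) = 1549/20 − (139/20)² = 11659/400

11659/400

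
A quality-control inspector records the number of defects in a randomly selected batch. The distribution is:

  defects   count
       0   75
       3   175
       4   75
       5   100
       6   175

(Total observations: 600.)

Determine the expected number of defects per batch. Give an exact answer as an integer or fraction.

95/24

Total = 600, so P(defects=0) = 75/600, etc.
E[X] = (1/8)·0 + (7/24)·3 + (1/8)·4 + (1/6)·5 + (7/24)·6
     = 95/24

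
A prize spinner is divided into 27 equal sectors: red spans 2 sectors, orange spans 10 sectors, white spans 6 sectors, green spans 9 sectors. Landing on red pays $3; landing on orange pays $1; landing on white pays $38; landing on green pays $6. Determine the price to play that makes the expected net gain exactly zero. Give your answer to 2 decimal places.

E[payout] = (2/27)·3 + (10/27)·1 + (6/27)·38 + (9/27)·6 = 298/27
Fair fee = E[payout] = 298/27 ≈ $11.04

$11.04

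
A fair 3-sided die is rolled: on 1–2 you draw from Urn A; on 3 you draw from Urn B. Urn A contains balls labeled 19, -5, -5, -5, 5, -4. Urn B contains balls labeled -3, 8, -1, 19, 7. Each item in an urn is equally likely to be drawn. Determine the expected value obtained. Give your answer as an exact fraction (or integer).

E[X | Urn A] = (19 − 5 − 5 − 5 + 5 − 4)/6 = 5/6
E[X | Urn B] = (-3 + 8 − 1 + 19 + 7)/5 = 6
E[X] = (2/3)·5/6 + (1/3)·6 = 23/9

23/9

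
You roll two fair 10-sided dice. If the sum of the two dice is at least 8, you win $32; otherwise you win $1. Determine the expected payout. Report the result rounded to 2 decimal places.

$25.49

E[payout] = (21/100)·1 + (79/100)·32 = 2549/100
≈ $25.49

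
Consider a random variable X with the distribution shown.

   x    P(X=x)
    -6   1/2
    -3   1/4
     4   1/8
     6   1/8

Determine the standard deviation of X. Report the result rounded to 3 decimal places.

E[X] = -5/2, E[X²] = 107/4
Var(X) = E[X²] − (E[X])² = 107/4 − 25/4 = 41/2
SD(X) = √(41/2) ≈ 4.528

4.528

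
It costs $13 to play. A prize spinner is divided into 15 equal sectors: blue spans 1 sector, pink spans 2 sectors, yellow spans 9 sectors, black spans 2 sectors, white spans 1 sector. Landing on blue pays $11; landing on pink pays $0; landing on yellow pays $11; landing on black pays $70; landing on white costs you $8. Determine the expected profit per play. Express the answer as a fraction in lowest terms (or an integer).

47/15 dollars

E[payout] = (1/15)·11 + (2/15)·0 + (9/15)·11 + (2/15)·70 + (1/15)·(-8) = 242/15
Expected profit = 242/15 − 13 = 47/15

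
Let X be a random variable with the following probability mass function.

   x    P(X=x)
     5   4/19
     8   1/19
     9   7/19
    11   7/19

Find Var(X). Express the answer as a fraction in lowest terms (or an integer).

E[X] = (4/19)·5 + (1/19)·8 + (7/19)·9 + (7/19)·11 = 168/19
E[X²] = (4/19)·25 + (1/19)·64 + (7/19)·81 + (7/19)·121 = 1578/19
Var(X) = 1578/19 − (168/19)² = 1758/361

1758/361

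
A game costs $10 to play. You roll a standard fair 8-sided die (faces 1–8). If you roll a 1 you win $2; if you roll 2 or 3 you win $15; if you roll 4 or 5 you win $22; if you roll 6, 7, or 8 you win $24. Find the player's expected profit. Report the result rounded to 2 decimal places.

E[payout] = (1/8)·2 + (1/4)·15 + (1/4)·22 + (3/8)·24 = 37/2
Expected profit = 37/2 − 10 = 17/2 ≈ $8.50

$8.50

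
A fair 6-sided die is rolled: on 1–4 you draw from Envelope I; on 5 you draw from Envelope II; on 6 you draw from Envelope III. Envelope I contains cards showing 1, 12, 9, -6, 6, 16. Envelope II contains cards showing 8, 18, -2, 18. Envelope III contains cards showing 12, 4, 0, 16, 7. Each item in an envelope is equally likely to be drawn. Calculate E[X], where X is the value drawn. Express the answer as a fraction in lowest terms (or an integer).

E[X | Envelope I] = (1 + 12 + 9 − 6 + 6 + 16)/6 = 19/3
E[X | Envelope II] = (8 + 18 − 2 + 18)/4 = 21/2
E[X | Envelope III] = (12 + 4 + 0 + 16 + 7)/5 = 39/5
E[X] = (2/3)·19/3 + (1/6)·21/2 + (1/6)·39/5 = 1309/180

1309/180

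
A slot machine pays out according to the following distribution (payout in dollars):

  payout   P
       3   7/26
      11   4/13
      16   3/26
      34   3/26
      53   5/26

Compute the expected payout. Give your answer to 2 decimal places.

E[X] = (7/26)·3 + (4/13)·11 + (3/26)·16 + (3/26)·34 + (5/26)·53
     = 262/13 ≈ 20.15

$20.15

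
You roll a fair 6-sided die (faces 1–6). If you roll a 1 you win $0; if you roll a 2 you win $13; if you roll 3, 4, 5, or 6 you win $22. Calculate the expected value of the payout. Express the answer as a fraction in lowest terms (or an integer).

101/6 dollars

E[payout] = (1/6)·0 + (1/6)·13 + (2/3)·22 = 101/6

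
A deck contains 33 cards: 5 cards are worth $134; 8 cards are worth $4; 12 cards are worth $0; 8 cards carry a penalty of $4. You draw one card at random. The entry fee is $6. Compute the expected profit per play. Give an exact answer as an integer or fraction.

472/33 dollars

E[payout] = (5/33)·134 + (8/33)·4 + (12/33)·0 + (8/33)·(-4) = 670/33
Expected profit = 670/33 − 6 = 472/33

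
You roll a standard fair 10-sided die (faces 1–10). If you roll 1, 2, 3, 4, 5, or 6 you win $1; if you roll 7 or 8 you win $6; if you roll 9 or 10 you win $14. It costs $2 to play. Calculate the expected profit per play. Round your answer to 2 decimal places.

$2.60

E[payout] = (3/5)·1 + (1/5)·6 + (1/5)·14 = 23/5
Expected profit = 23/5 − 2 = 13/5 ≈ $2.60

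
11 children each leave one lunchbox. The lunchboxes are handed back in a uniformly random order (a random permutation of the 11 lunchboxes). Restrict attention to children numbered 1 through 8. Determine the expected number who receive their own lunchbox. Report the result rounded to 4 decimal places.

0.7273

Let Xᵢ = 1 if person i gets their own lunchbox. For each i, P(Xᵢ=1) = 1/11.
By linearity of expectation, E[X₁+…+X_8] = 8·(1/11) = 8/11.
≈ 0.7273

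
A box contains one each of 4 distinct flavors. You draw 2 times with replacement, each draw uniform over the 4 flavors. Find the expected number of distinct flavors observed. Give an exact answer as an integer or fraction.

7/4

Let Xⱼ=1 if type j appears at least once. P(Xⱼ=1) = 1 − ((4−1)/4)^2 = 7/16.
E[#distinct] = 4·7/16 = 7/4.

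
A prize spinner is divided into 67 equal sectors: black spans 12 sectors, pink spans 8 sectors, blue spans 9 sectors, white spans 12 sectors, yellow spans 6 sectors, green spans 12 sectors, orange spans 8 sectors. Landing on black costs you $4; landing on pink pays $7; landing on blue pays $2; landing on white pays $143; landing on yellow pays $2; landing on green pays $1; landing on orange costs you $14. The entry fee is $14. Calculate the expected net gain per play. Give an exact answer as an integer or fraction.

716/67 dollars

E[payout] = (12/67)·(-4) + (8/67)·7 + (9/67)·2 + (12/67)·143 + (6/67)·2 + (12/67)·1 + (8/67)·(-14) = 1654/67
Expected profit = 1654/67 − 14 = 716/67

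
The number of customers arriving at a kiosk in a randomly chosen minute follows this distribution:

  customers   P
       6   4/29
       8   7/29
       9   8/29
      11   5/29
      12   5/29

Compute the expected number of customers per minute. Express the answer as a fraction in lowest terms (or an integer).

267/29

E[X] = (4/29)·6 + (7/29)·8 + (8/29)·9 + (5/29)·11 + (5/29)·12
     = 267/29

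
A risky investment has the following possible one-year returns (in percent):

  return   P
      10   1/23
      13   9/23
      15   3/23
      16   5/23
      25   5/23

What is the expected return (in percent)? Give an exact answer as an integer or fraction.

377/23

E[X] = (1/23)·10 + (9/23)·13 + (3/23)·15 + (5/23)·16 + (5/23)·25
     = 377/23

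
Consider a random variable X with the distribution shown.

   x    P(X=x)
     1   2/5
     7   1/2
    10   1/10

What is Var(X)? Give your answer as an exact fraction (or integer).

1089/100

E[X] = (2/5)·1 + (1/2)·7 + (1/10)·10 = 49/10
E[X²] = (2/5)·1 + (1/2)·49 + (1/10)·100 = 349/10
Var(X) = 349/10 − (49/10)² = 1089/100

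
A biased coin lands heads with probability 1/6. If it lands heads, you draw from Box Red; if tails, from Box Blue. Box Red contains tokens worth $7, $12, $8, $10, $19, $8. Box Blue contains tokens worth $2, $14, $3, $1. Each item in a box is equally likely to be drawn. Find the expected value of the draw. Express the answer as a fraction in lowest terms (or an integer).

107/18 dollars

E[X | Box Red] = (7 + 12 + 8 + 10 + 19 + 8)/6 = 32/3
E[X | Box Blue] = (2 + 14 + 3 + 1)/4 = 5
E[X] = (1/6)·32/3 + (5/6)·5 = 107/18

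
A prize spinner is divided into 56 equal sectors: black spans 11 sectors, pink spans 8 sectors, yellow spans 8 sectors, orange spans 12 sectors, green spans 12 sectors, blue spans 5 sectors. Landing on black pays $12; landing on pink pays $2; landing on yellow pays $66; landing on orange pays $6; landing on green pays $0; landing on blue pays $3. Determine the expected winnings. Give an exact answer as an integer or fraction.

E[payout] = (11/56)·12 + (8/56)·2 + (8/56)·66 + (12/56)·6 + (12/56)·0 + (5/56)·3 = 109/8

109/8 dollars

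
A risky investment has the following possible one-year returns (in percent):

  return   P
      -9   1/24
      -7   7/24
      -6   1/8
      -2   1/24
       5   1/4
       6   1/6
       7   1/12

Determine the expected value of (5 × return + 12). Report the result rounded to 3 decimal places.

9.917

E[5x+12] = (1/24)·(-33) + (7/24)·(-23) + (1/8)·(-18) + (1/24)·2 + (1/4)·37 + (1/6)·42 + (1/12)·47
     = 119/12 ≈ 9.917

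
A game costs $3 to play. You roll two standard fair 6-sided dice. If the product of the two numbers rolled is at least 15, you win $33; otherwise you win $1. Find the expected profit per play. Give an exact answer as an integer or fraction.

86/9 dollars

E[payout] = (23/36)·1 + (13/36)·33 = 113/9
Expected profit = 113/9 − 3 = 86/9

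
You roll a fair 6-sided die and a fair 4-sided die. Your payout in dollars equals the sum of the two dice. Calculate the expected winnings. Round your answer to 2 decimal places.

Distribution of the sum of the two dice: 2 w.p. 1/24, 3 w.p. 1/12, 4 w.p. 1/8, 5 w.p. 1/6, 6 w.p. 1/6, 7 w.p. 1/6, …
E[payout] = (1/24)·2 + (1/12)·3 + (1/8)·4 + (1/6)·5 + (1/6)·6 + (1/6)·7 + (1/8)·8 + (1/12)·9 + (1/24)·10 = 6
≈ $6.00

$6.00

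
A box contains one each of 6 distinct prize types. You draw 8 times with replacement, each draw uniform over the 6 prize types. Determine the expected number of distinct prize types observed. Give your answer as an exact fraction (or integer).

1288991/279936

Let Xⱼ=1 if type j appears at least once. P(Xⱼ=1) = 1 − ((6−1)/6)^8 = 1288991/1679616.
E[#distinct] = 6·1288991/1679616 = 1288991/279936.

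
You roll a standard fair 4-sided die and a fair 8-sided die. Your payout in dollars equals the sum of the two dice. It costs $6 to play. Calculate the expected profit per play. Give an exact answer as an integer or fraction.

$1

Distribution of the sum of the two dice: 2 w.p. 1/32, 3 w.p. 1/16, 4 w.p. 3/32, 5 w.p. 1/8, 6 w.p. 1/8, 7 w.p. 1/8, …
E[payout] = (1/32)·2 + (1/16)·3 + (3/32)·4 + (1/8)·5 + (1/8)·6 + (1/8)·7 + (1/8)·8 + (1/8)·9 + (3/32)·10 + (1/16)·11 + (1/32)·12 = 7
Expected profit = 7 − 6 = 1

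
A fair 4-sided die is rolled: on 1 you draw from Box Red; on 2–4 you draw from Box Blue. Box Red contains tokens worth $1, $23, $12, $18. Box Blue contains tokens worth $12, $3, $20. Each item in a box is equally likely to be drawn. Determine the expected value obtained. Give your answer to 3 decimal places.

E[X | Box Red] = (1 + 23 + 12 + 18)/4 = 27/2
E[X | Box Blue] = (12 + 3 + 20)/3 = 35/3
E[X] = (1/4)·27/2 + (3/4)·35/3 = 97/8 ≈ 12.125

$12.125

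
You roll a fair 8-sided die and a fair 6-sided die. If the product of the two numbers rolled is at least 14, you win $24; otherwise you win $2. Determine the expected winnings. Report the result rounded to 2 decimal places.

E[payout] = (25/48)·2 + (23/48)·24 = 301/24
≈ $12.54

$12.54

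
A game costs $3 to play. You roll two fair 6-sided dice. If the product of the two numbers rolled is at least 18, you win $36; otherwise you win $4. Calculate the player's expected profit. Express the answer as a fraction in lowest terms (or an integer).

E[payout] = (13/18)·4 + (5/18)·36 = 116/9
Expected profit = 116/9 − 3 = 89/9

89/9 dollars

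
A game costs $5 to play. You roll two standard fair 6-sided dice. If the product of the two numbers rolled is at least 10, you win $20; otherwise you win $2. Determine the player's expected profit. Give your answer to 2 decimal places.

$6.50

E[payout] = (17/36)·2 + (19/36)·20 = 23/2
Expected profit = 23/2 − 5 = 13/2 ≈ $6.50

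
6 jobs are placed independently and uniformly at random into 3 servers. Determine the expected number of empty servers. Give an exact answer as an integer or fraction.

Let Xⱼ=1 if server j is empty. P(Xⱼ=1) = ((3-1)/3)^6 = 64/729.
By linearity, E[#empty] = 3·64/729 = 64/243.

64/243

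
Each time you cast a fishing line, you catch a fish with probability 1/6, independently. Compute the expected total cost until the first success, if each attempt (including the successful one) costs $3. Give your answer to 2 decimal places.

$18.00

E[#attempts] = 1/p = 6; E[cost] = 3·6 = 18.
≈ 18.00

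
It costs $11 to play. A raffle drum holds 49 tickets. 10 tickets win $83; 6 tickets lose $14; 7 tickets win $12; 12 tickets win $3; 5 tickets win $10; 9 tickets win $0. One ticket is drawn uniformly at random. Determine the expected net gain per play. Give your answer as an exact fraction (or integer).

377/49 dollars

E[payout] = (10/49)·83 + (6/49)·(-14) + (7/49)·12 + (12/49)·3 + (5/49)·10 + (9/49)·0 = 916/49
Expected profit = 916/49 − 11 = 377/49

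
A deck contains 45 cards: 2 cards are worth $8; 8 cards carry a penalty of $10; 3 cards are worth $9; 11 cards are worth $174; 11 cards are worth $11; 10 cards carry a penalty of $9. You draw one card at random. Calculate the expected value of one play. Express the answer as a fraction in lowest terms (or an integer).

212/5 dollars

E[payout] = (2/45)·8 + (8/45)·(-10) + (3/45)·9 + (11/45)·174 + (11/45)·11 + (10/45)·(-9) = 212/5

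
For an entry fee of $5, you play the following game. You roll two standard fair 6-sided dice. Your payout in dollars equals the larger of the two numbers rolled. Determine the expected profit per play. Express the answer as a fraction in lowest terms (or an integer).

Distribution of the larger of the two numbers rolled: 1 w.p. 1/36, 2 w.p. 1/12, 3 w.p. 5/36, 4 w.p. 7/36, 5 w.p. 1/4, 6 w.p. 11/36
E[payout] = (1/36)·1 + (1/12)·2 + (5/36)·3 + (7/36)·4 + (1/4)·5 + (11/36)·6 = 161/36
Expected profit = 161/36 − 5 = -19/36

-19/36 dollars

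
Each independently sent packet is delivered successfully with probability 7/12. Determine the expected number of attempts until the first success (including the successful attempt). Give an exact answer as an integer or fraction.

12/7

For a geometric distribution, E[trials] = 1/p = 1/(7/12) = 12/7.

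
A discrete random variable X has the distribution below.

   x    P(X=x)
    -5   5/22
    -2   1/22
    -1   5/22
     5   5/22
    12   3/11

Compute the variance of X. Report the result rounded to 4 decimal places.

42.3161

E[X] = (5/22)·(-5) + (1/22)·(-2) + (5/22)·(-1) + (5/22)·5 + (3/11)·12 = 65/22
E[X²] = (5/22)·25 + (1/22)·4 + (5/22)·1 + (5/22)·25 + (3/11)·144 = 1123/22
Var(X) = 1123/22 − (65/22)² = 20481/484 ≈ 42.3161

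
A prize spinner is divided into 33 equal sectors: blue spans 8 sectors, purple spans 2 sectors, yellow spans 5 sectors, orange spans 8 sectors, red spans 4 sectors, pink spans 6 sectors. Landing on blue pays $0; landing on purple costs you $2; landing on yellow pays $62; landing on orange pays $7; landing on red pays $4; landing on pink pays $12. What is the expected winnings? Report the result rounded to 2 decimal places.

$13.64

E[payout] = (8/33)·0 + (2/33)·(-2) + (5/33)·62 + (8/33)·7 + (4/33)·4 + (6/33)·12 = 150/11
≈ $13.64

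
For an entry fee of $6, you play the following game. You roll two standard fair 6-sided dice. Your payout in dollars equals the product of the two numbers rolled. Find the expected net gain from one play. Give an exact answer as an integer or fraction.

Distribution of the product of the two numbers rolled: 1 w.p. 1/36, 2 w.p. 1/18, 3 w.p. 1/18, 4 w.p. 1/12, 5 w.p. 1/18, 6 w.p. 1/9, …
E[payout] = (1/36)·1 + (1/18)·2 + (1/18)·3 + (1/12)·4 + (1/18)·5 + (1/9)·6 + (1/18)·8 + (1/36)·9 + (1/18)·10 + (1/9)·12 + (1/18)·15 + (1/36)·16 + (1/18)·18 + (1/18)·20 + (1/18)·24 + (1/36)·25 + (1/18)·30 + (1/36)·36 = 49/4
Expected profit = 49/4 − 6 = 25/4

25/4 dollars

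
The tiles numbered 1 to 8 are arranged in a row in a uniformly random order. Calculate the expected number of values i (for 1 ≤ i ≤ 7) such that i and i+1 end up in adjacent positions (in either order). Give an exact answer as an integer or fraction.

For each i ∈ {1,…,7}, let Xᵢ = 1 if i and i+1 are adjacent. P(Xᵢ=1) = 2·(8−1)!/8! = 2/8.
By linearity, E[ΣXᵢ] = (7)·(2/8) = 7/4.

7/4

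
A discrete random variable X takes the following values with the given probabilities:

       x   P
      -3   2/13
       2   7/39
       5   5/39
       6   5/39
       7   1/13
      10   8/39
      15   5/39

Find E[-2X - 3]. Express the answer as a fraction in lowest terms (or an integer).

-571/39

E[-2x-3] = (2/13)·3 + (7/39)·(-7) + (5/39)·(-13) + (5/39)·(-15) + (1/13)·(-17) + (8/39)·(-23) + (5/39)·(-33)
     = -571/39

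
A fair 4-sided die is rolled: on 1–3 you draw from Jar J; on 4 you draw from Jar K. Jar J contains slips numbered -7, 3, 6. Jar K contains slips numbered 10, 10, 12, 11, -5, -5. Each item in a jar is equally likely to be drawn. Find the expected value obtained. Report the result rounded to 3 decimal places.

1.875

E[X | Jar J] = (-7 + 3 + 6)/3 = 2/3
E[X | Jar K] = (10 + 10 + 12 + 11 − 5 − 5)/6 = 11/2
E[X] = (3/4)·2/3 + (1/4)·11/2 = 15/8 ≈ 1.875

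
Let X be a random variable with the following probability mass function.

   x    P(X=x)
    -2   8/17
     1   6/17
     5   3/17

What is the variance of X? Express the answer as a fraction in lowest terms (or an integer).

1896/289

E[X] = (8/17)·(-2) + (6/17)·1 + (3/17)·5 = 5/17
E[X²] = (8/17)·4 + (6/17)·1 + (3/17)·25 = 113/17
Var(X) = 113/17 − (5/17)² = 1896/289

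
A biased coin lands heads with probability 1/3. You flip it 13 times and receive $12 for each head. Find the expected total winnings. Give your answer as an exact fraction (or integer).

$52

E[#heads] = 13·1/3 = 13/3 (linearity over flips).
E[winnings] = 12·13/3 = 52.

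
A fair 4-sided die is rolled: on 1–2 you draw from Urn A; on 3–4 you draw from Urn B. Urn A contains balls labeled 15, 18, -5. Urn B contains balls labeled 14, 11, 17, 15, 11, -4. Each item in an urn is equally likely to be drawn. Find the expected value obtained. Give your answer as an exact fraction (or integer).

10

E[X | Urn A] = (15 + 18 − 5)/3 = 28/3
E[X | Urn B] = (14 + 11 + 17 + 15 + 11 − 4)/6 = 32/3
E[X] = (1/2)·28/3 + (1/2)·32/3 = 10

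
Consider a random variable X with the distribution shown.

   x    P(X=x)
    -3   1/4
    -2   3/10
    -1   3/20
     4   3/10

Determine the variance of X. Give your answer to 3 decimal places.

E[X] = (1/4)·(-3) + (3/10)·(-2) + (3/20)·(-1) + (3/10)·4 = -3/10
E[X²] = (1/4)·9 + (3/10)·4 + (3/20)·1 + (3/10)·16 = 42/5
Var(X) = 42/5 − (-3/10)² = 831/100 ≈ 8.310

8.310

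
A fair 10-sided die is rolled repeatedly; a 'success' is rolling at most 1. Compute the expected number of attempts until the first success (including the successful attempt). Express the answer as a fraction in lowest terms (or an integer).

10

For a geometric distribution, E[trials] = 1/p = 1/(1/10) = 10.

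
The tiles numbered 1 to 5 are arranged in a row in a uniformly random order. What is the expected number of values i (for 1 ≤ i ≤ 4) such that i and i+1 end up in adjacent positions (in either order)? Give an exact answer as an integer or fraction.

8/5

For each i ∈ {1,…,4}, let Xᵢ = 1 if i and i+1 are adjacent. P(Xᵢ=1) = 2·(5−1)!/5! = 2/5.
By linearity, E[ΣXᵢ] = (4)·(2/5) = 8/5.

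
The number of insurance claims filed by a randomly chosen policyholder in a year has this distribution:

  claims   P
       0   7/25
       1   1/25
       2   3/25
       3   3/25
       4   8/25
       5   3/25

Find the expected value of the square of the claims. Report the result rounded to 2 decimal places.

E[X²] = (7/25)·0 + (1/25)·1 + (3/25)·4 + (3/25)·9 + (8/25)·16 + (3/25)·25
     = 243/25 ≈ 9.72

9.72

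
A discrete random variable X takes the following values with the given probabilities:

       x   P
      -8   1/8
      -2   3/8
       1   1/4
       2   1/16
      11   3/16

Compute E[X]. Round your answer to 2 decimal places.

E[X] = (1/8)·(-8) + (3/8)·(-2) + (1/4)·1 + (1/16)·2 + (3/16)·11
     = 11/16 ≈ 0.69

0.69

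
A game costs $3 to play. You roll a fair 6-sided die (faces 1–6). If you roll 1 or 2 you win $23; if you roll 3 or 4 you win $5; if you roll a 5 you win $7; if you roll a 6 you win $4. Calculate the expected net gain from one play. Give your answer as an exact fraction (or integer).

49/6 dollars

E[payout] = (1/6)·4 + (1/3)·5 + (1/6)·7 + (1/3)·23 = 67/6
Expected profit = 67/6 − 3 = 49/6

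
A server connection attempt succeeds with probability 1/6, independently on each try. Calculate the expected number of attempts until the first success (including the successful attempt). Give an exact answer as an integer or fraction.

For a geometric distribution, E[trials] = 1/p = 1/(1/6) = 6.

6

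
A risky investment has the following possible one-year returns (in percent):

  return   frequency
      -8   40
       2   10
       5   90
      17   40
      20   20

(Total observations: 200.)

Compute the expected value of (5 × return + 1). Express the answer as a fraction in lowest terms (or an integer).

127/4

Total = 200, so P(return=-8) = 40/200, etc.
E[5x+1] = (1/5)·(-39) + (1/20)·11 + (9/20)·26 + (1/5)·86 + (1/10)·101
     = 127/4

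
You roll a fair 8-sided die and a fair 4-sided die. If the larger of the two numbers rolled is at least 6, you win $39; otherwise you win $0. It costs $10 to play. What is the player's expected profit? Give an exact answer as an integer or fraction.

E[payout] = (5/8)·0 + (3/8)·39 = 117/8
Expected profit = 117/8 − 10 = 37/8

37/8 dollars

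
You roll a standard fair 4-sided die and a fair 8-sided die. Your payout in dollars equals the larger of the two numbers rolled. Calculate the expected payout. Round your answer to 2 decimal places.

Distribution of the larger of the two numbers rolled: 1 w.p. 1/32, 2 w.p. 3/32, 3 w.p. 5/32, 4 w.p. 7/32, 5 w.p. 1/8, 6 w.p. 1/8, …
E[payout] = (1/32)·1 + (3/32)·2 + (5/32)·3 + (7/32)·4 + (1/8)·5 + (1/8)·6 + (1/8)·7 + (1/8)·8 = 77/16
≈ $4.81

$4.81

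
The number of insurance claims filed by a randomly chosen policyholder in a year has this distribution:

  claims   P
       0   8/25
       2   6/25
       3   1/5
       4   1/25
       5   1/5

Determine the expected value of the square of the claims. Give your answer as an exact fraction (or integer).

42/5

E[X²] = (8/25)·0 + (6/25)·4 + (1/5)·9 + (1/25)·16 + (1/5)·25
     = 42/5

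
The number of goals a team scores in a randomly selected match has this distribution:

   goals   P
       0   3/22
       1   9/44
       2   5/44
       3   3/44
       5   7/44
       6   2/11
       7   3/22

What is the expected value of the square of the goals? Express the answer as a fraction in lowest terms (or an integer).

813/44

E[X²] = (3/22)·0 + (9/44)·1 + (5/44)·4 + (3/44)·9 + (7/44)·25 + (2/11)·36 + (3/22)·49
     = 813/44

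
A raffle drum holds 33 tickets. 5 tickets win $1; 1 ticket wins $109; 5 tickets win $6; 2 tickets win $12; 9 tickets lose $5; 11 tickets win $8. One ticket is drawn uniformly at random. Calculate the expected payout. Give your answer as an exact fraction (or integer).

211/33 dollars

E[payout] = (5/33)·1 + (1/33)·109 + (5/33)·6 + (2/33)·12 + (9/33)·(-5) + (11/33)·8 = 211/33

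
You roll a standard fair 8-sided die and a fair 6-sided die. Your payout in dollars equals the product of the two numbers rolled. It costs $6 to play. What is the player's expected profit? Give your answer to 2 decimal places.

Distribution of the product of the two numbers rolled: 1 w.p. 1/48, 2 w.p. 1/24, 3 w.p. 1/24, 4 w.p. 1/16, 5 w.p. 1/24, 6 w.p. 1/12, …
E[payout] = (1/48)·1 + (1/24)·2 + (1/24)·3 + (1/16)·4 + (1/24)·5 + (1/12)·6 + (1/48)·7 + (1/16)·8 + (1/48)·9 + (1/24)·10 + (1/12)·12 + (1/48)·14 + (1/24)·15 + (1/24)·16 + (1/24)·18 + (1/24)·20 + (1/48)·21 + (1/16)·24 + (1/48)·25 + (1/48)·28 + (1/24)·30 + (1/48)·32 + (1/48)·35 + (1/48)·36 + (1/48)·40 + (1/48)·42 + (1/48)·48 = 63/4
Expected profit = 63/4 − 6 = 39/4 ≈ $9.75

$9.75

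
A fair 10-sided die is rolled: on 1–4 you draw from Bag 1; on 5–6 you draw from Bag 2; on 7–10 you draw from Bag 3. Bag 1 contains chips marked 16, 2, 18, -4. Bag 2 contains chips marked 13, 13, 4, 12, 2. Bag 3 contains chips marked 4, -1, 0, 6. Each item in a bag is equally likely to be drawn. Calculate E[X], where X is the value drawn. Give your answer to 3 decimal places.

E[X | Bag 1] = (16 + 2 + 18 − 4)/4 = 8
E[X | Bag 2] = (13 + 13 + 4 + 12 + 2)/5 = 44/5
E[X | Bag 3] = (4 − 1 + 0 + 6)/4 = 9/4
E[X] = (2/5)·8 + (1/5)·44/5 + (2/5)·9/4 = 293/50 ≈ 5.860

5.860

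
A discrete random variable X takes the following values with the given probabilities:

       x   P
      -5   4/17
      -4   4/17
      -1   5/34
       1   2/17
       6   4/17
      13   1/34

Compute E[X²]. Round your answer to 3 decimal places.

23.353

E[X²] = (4/17)·25 + (4/17)·16 + (5/34)·1 + (2/17)·1 + (4/17)·36 + (1/34)·169
     = 397/17 ≈ 23.353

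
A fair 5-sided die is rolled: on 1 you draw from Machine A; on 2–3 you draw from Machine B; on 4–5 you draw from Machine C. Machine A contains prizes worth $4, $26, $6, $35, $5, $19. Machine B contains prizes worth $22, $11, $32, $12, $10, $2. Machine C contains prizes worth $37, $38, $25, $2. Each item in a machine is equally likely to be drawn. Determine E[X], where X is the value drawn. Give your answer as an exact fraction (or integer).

E[X | Machine A] = (4 + 26 + 6 + 35 + 5 + 19)/6 = 95/6
E[X | Machine B] = (22 + 11 + 32 + 12 + 10 + 2)/6 = 89/6
E[X | Machine C] = (37 + 38 + 25 + 2)/4 = 51/2
E[X] = (1/5)·95/6 + (2/5)·89/6 + (2/5)·51/2 = 193/10

193/10 dollars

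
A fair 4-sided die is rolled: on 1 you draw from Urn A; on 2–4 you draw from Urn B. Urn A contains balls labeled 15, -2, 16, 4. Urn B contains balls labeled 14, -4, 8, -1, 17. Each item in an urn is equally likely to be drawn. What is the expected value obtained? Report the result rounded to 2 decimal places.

E[X | Urn A] = (15 − 2 + 16 + 4)/4 = 33/4
E[X | Urn B] = (14 − 4 + 8 − 1 + 17)/5 = 34/5
E[X] = (1/4)·33/4 + (3/4)·34/5 = 573/80 ≈ 7.16

7.16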